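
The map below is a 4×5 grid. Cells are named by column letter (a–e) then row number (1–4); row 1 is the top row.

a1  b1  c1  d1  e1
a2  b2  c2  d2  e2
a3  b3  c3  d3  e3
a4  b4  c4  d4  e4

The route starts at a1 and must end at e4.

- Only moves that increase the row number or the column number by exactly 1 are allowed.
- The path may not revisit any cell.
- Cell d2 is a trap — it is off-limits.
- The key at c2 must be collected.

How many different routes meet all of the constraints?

9

A right/down-only route from a1 to e4 makes exactly 3 down-moves and 4 right-moves in some order.
With no other constraints that would be C(7,3) = 35 routes.
Split at c2 and multiply the segment counts (each segment already excludes blocked cells): a1→c2: 3; c2→e4: 3; product = 9.
That gives 9 routes.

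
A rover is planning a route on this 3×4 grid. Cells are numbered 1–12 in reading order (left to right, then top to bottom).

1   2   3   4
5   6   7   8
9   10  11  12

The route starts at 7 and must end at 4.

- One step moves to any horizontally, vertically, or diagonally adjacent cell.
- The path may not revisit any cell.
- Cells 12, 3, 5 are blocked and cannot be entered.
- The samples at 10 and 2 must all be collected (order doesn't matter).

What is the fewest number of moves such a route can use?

6

Any route passes through 10 and 2 in some order between 7 and 4. Summing Chebyshev distances along each leg and taking the cheapest ordering (7 → 10 → 2 → 4) gives a lower bound of 1 + 2 + 2 = 5 moves.
The shortest route satisfying every rule uses 6 moves: 7 → 2 → 6 → 10 → 11 → 8 → 4.
The bound of 5 isn't tight here; checking systematically, no route of length 5 through 5 satisfies every constraint, so 6 is the minimum.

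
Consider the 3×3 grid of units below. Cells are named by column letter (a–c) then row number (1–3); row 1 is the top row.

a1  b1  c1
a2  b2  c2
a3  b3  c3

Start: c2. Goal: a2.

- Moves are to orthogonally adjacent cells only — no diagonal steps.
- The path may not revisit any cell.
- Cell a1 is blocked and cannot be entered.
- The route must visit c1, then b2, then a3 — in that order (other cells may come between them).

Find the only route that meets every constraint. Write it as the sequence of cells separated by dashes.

The waypoints must appear in the order c1, b2, a3, with no cell reused.
Route from c2: up 1 to c1, left 1 to b1, down 2 to b3, left 1 to a3, up 1 to a2 — 6 moves in all.
Check: order respected (c1 at step 1, b2 at step 3, a3 at step 5).

c2 - c1 - b1 - b2 - b3 - a3 - a2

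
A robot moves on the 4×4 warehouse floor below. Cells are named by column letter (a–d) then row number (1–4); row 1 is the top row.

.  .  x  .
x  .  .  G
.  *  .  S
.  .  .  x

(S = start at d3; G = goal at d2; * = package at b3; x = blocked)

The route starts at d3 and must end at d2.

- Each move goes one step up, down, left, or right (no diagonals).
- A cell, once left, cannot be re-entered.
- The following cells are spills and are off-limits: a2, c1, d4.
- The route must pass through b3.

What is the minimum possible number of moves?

Any route passes through b3 somewhere between d3 and d2. Summing Manhattan distances along the two legs (d3 → b3 → d2) gives a lower bound of 2 + 3 = 5 moves.
A route of 5 moves achieves this: d3 → c3 → b3 → b2 → c2 → d2.
Since 5 matches the lower bound, it is optimal.

5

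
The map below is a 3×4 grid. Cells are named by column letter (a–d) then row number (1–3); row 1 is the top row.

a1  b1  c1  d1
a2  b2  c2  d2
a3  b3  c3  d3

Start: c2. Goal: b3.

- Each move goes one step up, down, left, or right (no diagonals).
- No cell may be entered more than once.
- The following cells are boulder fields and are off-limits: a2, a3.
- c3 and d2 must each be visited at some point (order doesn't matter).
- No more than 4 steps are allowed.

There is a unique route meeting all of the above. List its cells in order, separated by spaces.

The 4-move cap with required stops at c3, d2 leaves no slack for detours.
Route from c2: right 1 to d2, down 1 to d3, left 2 to b3 — 4 moves in all.
Check: all required cells visited; 4 ≤ 4 moves.

c2 d2 d3 c3 b3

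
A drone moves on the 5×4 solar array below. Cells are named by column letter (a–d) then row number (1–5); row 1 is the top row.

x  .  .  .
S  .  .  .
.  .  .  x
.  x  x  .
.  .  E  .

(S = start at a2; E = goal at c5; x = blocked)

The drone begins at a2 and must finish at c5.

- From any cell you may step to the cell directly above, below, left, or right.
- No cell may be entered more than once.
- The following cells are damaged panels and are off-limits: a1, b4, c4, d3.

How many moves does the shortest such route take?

The Manhattan distance from a2 to c5 is |2−5| + |1−3| = 5, so at least 5 moves are needed.
A route of 5 moves achieves this: a2 → a3 → a4 → a5 → b5 → c5.
Since 5 matches the lower bound, it is optimal.

5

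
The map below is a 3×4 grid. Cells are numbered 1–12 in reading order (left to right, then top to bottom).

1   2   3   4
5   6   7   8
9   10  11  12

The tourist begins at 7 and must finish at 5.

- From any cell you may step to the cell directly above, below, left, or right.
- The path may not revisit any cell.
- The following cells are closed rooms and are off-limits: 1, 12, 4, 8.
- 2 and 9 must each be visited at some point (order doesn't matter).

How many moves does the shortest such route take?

6

Any route passes through 2 and 9 in some order between 7 and 5. Summing Manhattan distances along each leg and taking the cheapest ordering (7 → 2 → 9 → 5) gives a lower bound of 2 + 3 + 1 = 6 moves.
A route of 6 moves achieves this: 7 → 3 → 2 → 6 → 10 → 9 → 5.
Since 6 matches the lower bound, it is optimal.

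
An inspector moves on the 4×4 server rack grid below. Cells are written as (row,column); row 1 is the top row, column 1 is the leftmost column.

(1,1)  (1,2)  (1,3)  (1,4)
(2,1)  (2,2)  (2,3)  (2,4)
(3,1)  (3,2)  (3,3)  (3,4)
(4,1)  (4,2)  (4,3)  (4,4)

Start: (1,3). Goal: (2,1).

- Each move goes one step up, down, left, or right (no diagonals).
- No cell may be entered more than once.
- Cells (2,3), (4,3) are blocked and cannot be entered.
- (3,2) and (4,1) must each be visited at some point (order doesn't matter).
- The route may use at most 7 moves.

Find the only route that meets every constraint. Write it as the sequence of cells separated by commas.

The budget equals the shortest possible length, so every move has to be on a shortest route through the required cells.
Route from (1,3): left 1 to (1,2), down 3 to (4,2), left 1 to (4,1), up 2 to (2,1) — 7 moves in all.
Check: all required cells visited; 7 ≤ 7 moves.

(1,3), (1,2), (2,2), (3,2), (4,2), (4,1), (3,1), (2,1)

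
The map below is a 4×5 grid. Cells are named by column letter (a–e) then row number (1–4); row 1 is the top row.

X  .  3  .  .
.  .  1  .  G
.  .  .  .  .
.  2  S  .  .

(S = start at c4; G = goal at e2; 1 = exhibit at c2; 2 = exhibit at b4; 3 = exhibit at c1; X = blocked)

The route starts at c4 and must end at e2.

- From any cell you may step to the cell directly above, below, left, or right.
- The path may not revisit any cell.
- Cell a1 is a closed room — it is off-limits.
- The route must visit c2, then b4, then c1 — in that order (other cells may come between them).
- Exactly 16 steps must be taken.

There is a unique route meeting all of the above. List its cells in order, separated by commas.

c4, d4, d3, d2, c2, c3, b3, b4, a4, a3, a2, b2, b1, c1, d1, e1, e2

The waypoints must appear in the order c2, b4, c1, with no cell reused.
Route from c4: right 1 to d4, up 2 to d2, left 1 to c2, down 1 to c3, left 1 to b3, down 1 to b4, left 1 to a4, up 2 to a2, right 1 to b2, up 1 to b1, right 3 to e1, down 1 to e2 — 16 moves in all.
Check: order respected (1 at step 4, 2 at step 7, 3 at step 13); 16 moves as required.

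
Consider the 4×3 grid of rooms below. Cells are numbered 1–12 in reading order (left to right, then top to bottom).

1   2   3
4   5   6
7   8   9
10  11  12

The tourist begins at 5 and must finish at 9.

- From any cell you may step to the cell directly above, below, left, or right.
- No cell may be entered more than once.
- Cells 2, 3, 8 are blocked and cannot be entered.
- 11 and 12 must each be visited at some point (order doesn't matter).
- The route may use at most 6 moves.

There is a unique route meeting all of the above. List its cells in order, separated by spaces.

5 4 7 10 11 12 9

Any route must reach 11 and 12 and still end at 9 within 6 moves, so the order of the required stops is forced.
Route from 5: left 1 to 4, down 2 to 10, right 2 to 12, up 1 to 9 — 6 moves in all.
Check: all required cells visited; 6 ≤ 6 moves.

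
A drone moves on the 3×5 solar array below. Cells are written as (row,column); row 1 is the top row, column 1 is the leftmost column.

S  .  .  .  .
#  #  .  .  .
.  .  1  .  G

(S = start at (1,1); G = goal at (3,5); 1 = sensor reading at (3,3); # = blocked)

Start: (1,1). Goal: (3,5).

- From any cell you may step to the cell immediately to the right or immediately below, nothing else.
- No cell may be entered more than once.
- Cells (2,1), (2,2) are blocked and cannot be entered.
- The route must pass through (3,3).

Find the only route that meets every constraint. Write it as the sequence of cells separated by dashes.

(1,1) - (1,2) - (1,3) - (2,3) - (3,3) - (3,4) - (3,5)

Moves only go right or down, so the column and row indices never decrease.
Route from (1,1): right 2 to (1,3), down 2 to (3,3), right 2 to (3,5) — 6 moves in all.
Check: all required cells visited.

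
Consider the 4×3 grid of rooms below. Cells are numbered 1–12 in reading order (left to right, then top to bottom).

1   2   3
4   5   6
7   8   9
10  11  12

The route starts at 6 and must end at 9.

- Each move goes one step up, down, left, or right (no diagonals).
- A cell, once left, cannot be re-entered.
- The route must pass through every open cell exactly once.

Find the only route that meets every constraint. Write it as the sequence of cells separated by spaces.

6 3 2 1 4 5 8 7 10 11 12 9

Need to visit all 12 open cells exactly once, starting at 6 and ending at 9.
Route from 6: up to 3, 2× left (reaching 1), down to 4, right to 5, down to 8, left to 7, down to 10, 2× right (reaching 12), up to 9 — 11 moves in all.
Check: all 12 open cells covered.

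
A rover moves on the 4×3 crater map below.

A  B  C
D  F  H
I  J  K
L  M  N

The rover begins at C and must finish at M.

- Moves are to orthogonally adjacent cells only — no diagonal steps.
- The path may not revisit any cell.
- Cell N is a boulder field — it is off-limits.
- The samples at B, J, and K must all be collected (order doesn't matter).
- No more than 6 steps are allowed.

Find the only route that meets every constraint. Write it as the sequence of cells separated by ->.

The budget equals the shortest possible length, so every move has to be on a shortest route through the required cells.
Route from C: left to B, down to F, right to H, down to K, left to J, down to M — 6 moves in all.
Check: all required cells visited; 6 ≤ 6 moves.

C -> B -> F -> H -> K -> J -> M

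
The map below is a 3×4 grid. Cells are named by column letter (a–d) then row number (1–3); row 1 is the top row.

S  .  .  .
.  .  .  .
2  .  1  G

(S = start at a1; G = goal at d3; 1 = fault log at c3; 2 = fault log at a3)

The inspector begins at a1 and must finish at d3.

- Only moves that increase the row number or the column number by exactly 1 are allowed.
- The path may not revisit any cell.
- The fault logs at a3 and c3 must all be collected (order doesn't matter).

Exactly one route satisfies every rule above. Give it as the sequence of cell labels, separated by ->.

Moves only go right or down, so the column and row indices never decrease.
Route from a1: 2× down (reaching a3), 3× right (reaching d3) — 5 moves in all.
Check: all required cells visited.

a1 -> a2 -> a3 -> b3 -> c3 -> d3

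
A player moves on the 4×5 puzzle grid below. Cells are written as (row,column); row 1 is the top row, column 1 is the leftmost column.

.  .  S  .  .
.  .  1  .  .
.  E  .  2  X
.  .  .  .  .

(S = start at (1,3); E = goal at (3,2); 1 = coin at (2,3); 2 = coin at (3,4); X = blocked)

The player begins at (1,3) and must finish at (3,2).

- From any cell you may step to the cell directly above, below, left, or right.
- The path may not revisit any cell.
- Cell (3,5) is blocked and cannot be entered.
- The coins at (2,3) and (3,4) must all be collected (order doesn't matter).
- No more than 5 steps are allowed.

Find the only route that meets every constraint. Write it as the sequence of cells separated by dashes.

(1,3) - (2,3) - (2,4) - (3,4) - (3,3) - (3,2)

The 5-move cap with required stops at (2,3), (3,4) leaves no slack for detours.
Route from (1,3): down to (2,3), right to (2,4), down to (3,4), 2× left (reaching (3,2)) — 5 moves in all.
Check: all required cells visited; 5 ≤ 5 moves.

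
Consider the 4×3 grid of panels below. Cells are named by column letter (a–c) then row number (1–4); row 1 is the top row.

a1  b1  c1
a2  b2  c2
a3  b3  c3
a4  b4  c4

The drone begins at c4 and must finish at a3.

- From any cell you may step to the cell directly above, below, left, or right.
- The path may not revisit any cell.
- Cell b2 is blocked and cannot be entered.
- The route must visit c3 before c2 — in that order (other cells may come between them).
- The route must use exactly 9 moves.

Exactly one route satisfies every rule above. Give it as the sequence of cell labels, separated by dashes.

c4 - b4 - b3 - c3 - c2 - c1 - b1 - a1 - a2 - a3

The waypoints must appear in the order c3, c2, with no cell reused.
Route from c4: left to b4, up to b3, right to c3, 2× up (reaching c1), 2× left (reaching a1), 2× down (reaching a3) — 9 moves in all.
Check: order respected (c3 at step 3, c2 at step 4); 9 moves as required.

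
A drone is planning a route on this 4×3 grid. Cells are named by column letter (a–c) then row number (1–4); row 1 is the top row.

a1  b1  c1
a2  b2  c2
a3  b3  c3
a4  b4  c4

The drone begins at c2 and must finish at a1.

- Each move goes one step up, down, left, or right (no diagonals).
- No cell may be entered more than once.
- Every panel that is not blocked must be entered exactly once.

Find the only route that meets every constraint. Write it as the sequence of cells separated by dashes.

c2 - c1 - b1 - b2 - b3 - c3 - c4 - b4 - a4 - a3 - a2 - a1

Need to visit all 12 open cells exactly once, starting at c2 and ending at a1.
Cell c1 has only two open neighbours (c2 and b1), so the path must pass straight through it: one of those is the cell it's entered from and the other is where it exits.
Route from c2: up to c1, left to b1, 2× down (reaching b3), right to c3, down to c4, 2× left (reaching a4), 3× up (reaching a1) — 11 moves in all.
Check: all 12 open cells covered.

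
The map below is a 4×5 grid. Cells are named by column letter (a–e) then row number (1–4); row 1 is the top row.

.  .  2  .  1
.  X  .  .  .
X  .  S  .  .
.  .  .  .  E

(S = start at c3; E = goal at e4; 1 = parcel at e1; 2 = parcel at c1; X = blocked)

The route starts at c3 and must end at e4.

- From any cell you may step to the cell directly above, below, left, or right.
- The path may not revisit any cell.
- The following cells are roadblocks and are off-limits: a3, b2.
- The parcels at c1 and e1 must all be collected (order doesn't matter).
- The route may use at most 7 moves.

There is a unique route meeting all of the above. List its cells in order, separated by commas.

Any route must reach c1 and e1 and still end at e4 within 7 moves, so the order of the required stops is forced.
Route from c3: up 2 to c1, right 2 to e1, down 3 to e4 — 7 moves in all.
Check: all required cells visited; 7 ≤ 7 moves.

c3, c2, c1, d1, e1, e2, e3, e4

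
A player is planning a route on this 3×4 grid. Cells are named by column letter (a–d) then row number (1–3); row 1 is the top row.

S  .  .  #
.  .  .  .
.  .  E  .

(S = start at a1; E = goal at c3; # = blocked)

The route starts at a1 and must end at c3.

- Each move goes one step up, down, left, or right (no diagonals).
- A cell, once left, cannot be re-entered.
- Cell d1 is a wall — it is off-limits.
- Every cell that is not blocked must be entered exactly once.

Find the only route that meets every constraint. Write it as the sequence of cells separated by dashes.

Need to visit all 11 open cells exactly once, starting at a1 and ending at c3.
Cell c1 has only two open neighbours (c2 and b1), so the path must pass straight through it: one of those is the cell it's entered from and the other is where it exits.
Route from a1: 2× down (reaching a3), right to b3, 2× up (reaching b1), right to c1, down to c2, right to d2, down to d3, left to c3 — 10 moves in all.
Check: all 11 open cells covered.

a1 - a2 - a3 - b3 - b2 - b1 - c1 - c2 - d2 - d3 - c3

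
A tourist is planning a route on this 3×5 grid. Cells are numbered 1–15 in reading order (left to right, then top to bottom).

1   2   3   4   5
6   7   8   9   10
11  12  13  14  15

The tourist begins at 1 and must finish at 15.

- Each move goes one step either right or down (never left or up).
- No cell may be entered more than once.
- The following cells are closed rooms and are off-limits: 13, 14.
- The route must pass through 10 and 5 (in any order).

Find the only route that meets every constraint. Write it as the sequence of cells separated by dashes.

Moves only go right or down, so the column and row indices never decrease.
Route from 1: right 4 to 5, down 2 to 15 — 6 moves in all.
Check: all required cells visited.

1 - 2 - 3 - 4 - 5 - 10 - 15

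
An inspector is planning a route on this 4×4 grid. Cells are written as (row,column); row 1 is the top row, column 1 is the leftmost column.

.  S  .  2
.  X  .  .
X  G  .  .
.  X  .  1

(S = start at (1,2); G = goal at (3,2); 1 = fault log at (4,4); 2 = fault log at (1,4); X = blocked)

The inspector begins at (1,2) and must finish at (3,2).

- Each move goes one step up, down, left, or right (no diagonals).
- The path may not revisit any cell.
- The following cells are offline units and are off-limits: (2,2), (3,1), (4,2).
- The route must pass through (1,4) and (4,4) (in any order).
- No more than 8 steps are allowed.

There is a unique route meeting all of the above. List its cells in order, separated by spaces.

Any route must reach (1,4) and (4,4) and still end at (3,2) within 8 moves, so the order of the required stops is forced.
Route from (1,2): right 2 to (1,4), down 3 to (4,4), left 1 to (4,3), up 1 to (3,3), left 1 to (3,2) — 8 moves in all.
Check: all required cells visited; 8 ≤ 8 moves.

(1,2) (1,3) (1,4) (2,4) (3,4) (4,4) (4,3) (3,3) (3,2)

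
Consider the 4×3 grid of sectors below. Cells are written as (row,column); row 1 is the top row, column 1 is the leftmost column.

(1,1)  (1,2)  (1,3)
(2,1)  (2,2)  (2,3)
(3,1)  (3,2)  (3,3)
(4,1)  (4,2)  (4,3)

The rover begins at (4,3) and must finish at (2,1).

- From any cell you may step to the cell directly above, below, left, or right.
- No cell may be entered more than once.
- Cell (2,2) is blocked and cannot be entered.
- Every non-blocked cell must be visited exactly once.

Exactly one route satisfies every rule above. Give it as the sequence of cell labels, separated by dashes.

Need to visit all 11 open cells exactly once, starting at (4,3) and ending at (2,1).
Route from (4,3): 2× left (reaching (4,1)), up to (3,1), 2× right (reaching (3,3)), 2× up (reaching (1,3)), 2× left (reaching (1,1)), down to (2,1) — 10 moves in all.
Check: all 11 open cells covered.

(4,3) - (4,2) - (4,1) - (3,1) - (3,2) - (3,3) - (2,3) - (1,3) - (1,2) - (1,1) - (2,1)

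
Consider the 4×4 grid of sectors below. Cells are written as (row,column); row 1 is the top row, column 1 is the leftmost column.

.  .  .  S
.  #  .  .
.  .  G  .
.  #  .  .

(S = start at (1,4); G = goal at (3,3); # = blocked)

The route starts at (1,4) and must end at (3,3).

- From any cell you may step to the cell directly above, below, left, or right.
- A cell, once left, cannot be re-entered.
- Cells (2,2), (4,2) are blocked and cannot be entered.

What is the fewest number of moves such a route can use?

3

The Manhattan distance from (1,4) to (3,3) is |1−3| + |4−3| = 3, so at least 3 moves are needed.
A route of 3 moves achieves this: (1,4) → (2,4) → (3,4) → (3,3).
Since 3 matches the lower bound, it is optimal.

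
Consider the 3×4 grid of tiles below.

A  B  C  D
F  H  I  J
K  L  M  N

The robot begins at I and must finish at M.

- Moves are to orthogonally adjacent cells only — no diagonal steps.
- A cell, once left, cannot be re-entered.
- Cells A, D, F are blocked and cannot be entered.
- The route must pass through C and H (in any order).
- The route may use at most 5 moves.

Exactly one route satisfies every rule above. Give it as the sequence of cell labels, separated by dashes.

The 5-move cap with required stops at C, H leaves no slack for detours.
Route from I: up to C, left to B, 2× down (reaching L), right to M — 5 moves in all.
Check: all required cells visited; 5 ≤ 5 moves.

I - C - B - H - L - M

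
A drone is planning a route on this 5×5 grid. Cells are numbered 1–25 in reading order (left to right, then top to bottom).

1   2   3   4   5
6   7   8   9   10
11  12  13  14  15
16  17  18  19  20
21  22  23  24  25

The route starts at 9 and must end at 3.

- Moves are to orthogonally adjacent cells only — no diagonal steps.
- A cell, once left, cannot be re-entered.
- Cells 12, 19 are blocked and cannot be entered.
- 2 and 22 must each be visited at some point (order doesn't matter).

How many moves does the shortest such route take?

Any route passes through 2 and 22 in some order between 9 and 3. Summing Manhattan distances along each leg and taking the cheapest ordering (9 → 22 → 2 → 3) gives a lower bound of 5 + 4 + 1 = 10 moves.
That bound ignores the blocked cells. Measuring each leg by the fewest moves that actually steer around them (9→22: 5; 22→2: 6; 2→3: 1) raises the lower bound to 12.
A route of 12 moves exists: 9 → 14 → 13 → 18 → 23 → 22 → 17 → 16 → 11 → 6 → 1 → 2 → 3.
Since 12 matches that lower bound, it is optimal.

12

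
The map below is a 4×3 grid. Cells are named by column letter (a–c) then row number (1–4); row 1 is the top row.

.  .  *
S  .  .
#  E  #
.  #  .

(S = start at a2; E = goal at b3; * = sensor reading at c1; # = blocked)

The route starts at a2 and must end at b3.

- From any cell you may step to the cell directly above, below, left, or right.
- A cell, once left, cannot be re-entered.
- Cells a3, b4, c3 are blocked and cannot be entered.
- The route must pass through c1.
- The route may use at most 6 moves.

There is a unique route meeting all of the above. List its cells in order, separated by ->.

Any route must reach c1 and still end at b3 within 6 moves, so the order of the required stops is forced.
Route from a2: up to a1, 2× right (reaching c1), down to c2, left to b2, down to b3 — 6 moves in all.
Check: all required cells visited; 6 ≤ 6 moves.

a2 -> a1 -> b1 -> c1 -> c2 -> b2 -> b3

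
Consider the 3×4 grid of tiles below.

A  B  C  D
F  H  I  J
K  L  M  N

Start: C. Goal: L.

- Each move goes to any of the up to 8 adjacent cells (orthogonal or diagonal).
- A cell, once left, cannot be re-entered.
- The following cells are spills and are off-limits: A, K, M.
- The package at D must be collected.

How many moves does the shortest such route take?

Any route passes through D somewhere between C and L. Summing Chebyshev distances along the two legs (C → D → L) gives a lower bound of 1 + 2 = 3 moves.
A route of 3 moves achieves this: C → D → I → L.
Since 3 matches the lower bound, it is optimal.

3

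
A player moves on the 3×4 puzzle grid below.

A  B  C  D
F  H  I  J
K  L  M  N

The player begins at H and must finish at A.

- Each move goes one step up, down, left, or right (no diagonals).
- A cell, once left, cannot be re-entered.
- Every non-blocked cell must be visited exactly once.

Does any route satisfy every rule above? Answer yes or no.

no

Colour the cells like a checkerboard: each orthogonal step flips colour, so a Hamiltonian route alternates colours. Here there are 6 cells of one colour and 6 of the other, with start on the same colour as the goal — the counts and endpoints can't be arranged into an alternating sequence of length 12, so no Hamiltonian route exists.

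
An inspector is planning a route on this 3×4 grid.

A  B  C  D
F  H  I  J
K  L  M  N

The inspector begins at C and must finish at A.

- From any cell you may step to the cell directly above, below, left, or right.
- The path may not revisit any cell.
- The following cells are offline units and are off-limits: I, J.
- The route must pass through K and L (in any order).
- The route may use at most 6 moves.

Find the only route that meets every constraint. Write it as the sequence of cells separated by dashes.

Any route must reach K and L and still end at A within 6 moves, so the order of the required stops is forced.
Route from C: left to B, 2× down (reaching L), left to K, 2× up (reaching A) — 6 moves in all.
Check: all required cells visited; 6 ≤ 6 moves.

C - B - H - L - K - F - A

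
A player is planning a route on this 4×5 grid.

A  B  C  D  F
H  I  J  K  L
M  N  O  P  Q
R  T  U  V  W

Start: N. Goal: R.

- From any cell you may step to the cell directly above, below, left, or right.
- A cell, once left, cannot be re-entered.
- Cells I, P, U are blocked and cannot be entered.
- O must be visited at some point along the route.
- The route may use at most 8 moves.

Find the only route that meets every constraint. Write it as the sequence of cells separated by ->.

N -> O -> J -> C -> B -> A -> H -> M -> R

Any route must reach O and still end at R within 8 moves, so the order of the required stops is forced.
Route from N: right 1 to O, up 2 to C, left 2 to A, down 3 to R — 8 moves in all.
Check: all required cells visited; 8 ≤ 8 moves.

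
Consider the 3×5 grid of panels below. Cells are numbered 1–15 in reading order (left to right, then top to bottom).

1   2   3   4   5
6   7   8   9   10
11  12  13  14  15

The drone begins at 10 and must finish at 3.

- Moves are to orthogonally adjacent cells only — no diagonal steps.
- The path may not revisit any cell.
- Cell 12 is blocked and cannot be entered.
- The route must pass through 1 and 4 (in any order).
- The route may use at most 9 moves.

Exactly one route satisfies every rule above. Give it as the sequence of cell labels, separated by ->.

Any route must reach 1 and 4 and still end at 3 within 9 moves, so the order of the required stops is forced.
Route from 10: up 1 to 5, left 1 to 4, down 1 to 9, left 3 to 6, up 1 to 1, right 2 to 3 — 9 moves in all.
Check: all required cells visited; 9 ≤ 9 moves.

10 -> 5 -> 4 -> 9 -> 8 -> 7 -> 6 -> 1 -> 2 -> 3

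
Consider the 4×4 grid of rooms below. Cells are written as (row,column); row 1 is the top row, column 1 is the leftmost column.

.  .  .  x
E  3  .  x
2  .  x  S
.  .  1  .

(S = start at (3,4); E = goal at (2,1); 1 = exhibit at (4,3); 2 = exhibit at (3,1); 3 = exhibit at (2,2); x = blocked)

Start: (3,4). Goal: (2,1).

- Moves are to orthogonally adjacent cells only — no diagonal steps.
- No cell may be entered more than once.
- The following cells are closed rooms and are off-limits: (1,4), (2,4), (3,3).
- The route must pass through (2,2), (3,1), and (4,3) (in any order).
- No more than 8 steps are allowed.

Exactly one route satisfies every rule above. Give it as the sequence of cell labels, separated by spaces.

Any route must reach (2,2), (3,1), and (4,3) and still end at (2,1) within 8 moves, so the order of the required stops is forced.
Route from (3,4): down to (4,4), 3× left (reaching (4,1)), up to (3,1), right to (3,2), up to (2,2), left to (2,1) — 8 moves in all.
Check: all required cells visited; 8 ≤ 8 moves.

(3,4) (4,4) (4,3) (4,2) (4,1) (3,1) (3,2) (2,2) (2,1)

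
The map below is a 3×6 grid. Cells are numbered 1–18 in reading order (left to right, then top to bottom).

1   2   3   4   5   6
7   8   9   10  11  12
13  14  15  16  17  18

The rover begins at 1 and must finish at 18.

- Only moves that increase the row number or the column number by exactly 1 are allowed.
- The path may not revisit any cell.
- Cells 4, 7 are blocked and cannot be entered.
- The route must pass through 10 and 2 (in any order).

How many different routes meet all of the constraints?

A right/down-only route from 1 to 18 makes exactly 2 down-moves and 5 right-moves in some order.
With no other constraints that would be C(7,2) = 21 routes.
A monotone route can only reach the required cells in the order 2, 10, so split there and multiply the segment counts (each segment already excludes blocked cells): 1→2: 1; 2→10: 2; 10→18: 3; product = 6.
That gives 6 routes.

6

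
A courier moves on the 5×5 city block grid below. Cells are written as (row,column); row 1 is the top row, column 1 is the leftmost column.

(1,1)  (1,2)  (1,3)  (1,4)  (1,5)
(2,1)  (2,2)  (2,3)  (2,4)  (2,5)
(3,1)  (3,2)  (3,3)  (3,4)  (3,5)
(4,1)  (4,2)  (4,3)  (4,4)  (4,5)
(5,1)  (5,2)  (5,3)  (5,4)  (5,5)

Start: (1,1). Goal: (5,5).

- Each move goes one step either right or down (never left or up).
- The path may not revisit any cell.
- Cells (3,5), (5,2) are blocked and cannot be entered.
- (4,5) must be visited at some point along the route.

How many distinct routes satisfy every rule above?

20

A right/down-only route from (1,1) to (5,5) makes exactly 4 down-moves and 4 right-moves in some order.
With no other constraints that would be C(8,4) = 70 routes.
Split at (4,5) and multiply the segment counts (each segment already excludes blocked cells): (1,1)→(4,5): 20; (4,5)→(5,5): 1; product = 20.
That gives 20 routes.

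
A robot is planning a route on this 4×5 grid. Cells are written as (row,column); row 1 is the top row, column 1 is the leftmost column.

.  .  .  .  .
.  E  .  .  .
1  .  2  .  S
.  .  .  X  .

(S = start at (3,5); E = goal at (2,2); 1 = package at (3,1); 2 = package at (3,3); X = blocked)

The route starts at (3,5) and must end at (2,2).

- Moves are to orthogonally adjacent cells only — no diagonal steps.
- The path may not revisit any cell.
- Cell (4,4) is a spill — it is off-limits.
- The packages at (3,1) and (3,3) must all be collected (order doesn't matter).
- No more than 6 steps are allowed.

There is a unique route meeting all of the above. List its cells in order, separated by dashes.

The 6-move cap with required stops at (3,1), (3,3) leaves no slack for detours.
Route from (3,5): left 4 to (3,1), up 1 to (2,1), right 1 to (2,2) — 6 moves in all.
Check: all required cells visited; 6 ≤ 6 moves.

(3,5) - (3,4) - (3,3) - (3,2) - (3,1) - (2,1) - (2,2)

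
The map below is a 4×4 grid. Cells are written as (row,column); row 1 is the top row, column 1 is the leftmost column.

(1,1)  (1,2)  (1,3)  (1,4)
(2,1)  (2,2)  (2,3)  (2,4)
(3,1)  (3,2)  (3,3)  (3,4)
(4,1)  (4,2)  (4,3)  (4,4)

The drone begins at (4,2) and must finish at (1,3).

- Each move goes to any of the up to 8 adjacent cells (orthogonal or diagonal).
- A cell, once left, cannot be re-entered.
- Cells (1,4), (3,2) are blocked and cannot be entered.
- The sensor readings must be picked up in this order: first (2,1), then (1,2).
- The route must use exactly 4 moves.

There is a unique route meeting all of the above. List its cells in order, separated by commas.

(4,2), (3,1), (2,1), (1,2), (1,3)

The waypoints must appear in the order (2,1), (1,2), with no cell reused.
Route from (4,2): up-left to (3,1), up to (2,1), up-right to (1,2), right to (1,3) — 4 moves in all.
Check: order respected ((2,1) at step 2, (1,2) at step 3); 4 moves as required.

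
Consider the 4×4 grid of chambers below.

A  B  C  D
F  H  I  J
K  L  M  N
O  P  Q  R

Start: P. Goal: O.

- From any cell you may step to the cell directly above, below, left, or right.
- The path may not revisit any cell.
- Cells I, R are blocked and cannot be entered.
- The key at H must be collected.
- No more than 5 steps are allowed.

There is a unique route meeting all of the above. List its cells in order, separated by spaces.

P L H F K O

Any route must reach H and still end at O within 5 moves, so the order of the required stops is forced.
Route from P: up 2 to H, left 1 to F, down 2 to O — 5 moves in all.
Check: all required cells visited; 5 ≤ 5 moves.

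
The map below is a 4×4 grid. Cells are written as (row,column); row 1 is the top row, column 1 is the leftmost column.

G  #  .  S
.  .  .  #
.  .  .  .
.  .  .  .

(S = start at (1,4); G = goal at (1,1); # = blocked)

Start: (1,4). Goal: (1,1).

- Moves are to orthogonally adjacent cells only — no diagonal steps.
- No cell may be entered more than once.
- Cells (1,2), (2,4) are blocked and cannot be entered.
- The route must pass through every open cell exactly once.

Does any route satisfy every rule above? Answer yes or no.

yes

One route that works: (1,4) → (1,3) → (2,3) → (3,3) → (3,4) → (4,4) → (4,3) → (4,2) → (4,1) → (3,1) → (3,2) → (2,2) → (2,1) → (1,1).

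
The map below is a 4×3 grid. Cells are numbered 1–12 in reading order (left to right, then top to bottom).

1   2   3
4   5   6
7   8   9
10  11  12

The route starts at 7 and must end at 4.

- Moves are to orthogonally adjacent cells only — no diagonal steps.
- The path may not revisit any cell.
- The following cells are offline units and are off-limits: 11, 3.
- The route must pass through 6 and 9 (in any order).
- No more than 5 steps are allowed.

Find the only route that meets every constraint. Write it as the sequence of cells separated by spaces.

Any route must reach 6 and 9 and still end at 4 within 5 moves, so the order of the required stops is forced.
Route from 7: right 2 to 9, up 1 to 6, left 2 to 4 — 5 moves in all.
Check: all required cells visited; 5 ≤ 5 moves.

7 8 9 6 5 4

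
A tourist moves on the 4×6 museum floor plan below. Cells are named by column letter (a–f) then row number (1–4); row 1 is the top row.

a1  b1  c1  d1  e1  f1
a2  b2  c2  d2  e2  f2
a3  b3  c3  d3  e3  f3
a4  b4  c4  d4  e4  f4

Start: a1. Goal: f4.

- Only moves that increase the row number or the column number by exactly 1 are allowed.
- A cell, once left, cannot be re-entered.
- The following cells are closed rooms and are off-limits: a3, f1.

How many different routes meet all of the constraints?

A right/down-only route from a1 to f4 makes exactly 3 down-moves and 5 right-moves in some order.
With no other constraints that would be C(8,3) = 56 routes.
Subtract routes through each blocked cell (inclusion–exclusion for overlaps): − through f1: 1 − through a3: 6 → 49.
That gives 49 routes.

49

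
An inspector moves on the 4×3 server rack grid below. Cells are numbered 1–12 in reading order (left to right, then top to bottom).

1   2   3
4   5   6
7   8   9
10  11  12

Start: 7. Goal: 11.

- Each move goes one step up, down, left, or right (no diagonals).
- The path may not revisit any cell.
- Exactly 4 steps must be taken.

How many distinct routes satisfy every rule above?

2

Need simple routes of exactly 4 moves from 7 to 11 (Manhattan distance 2, so 1 moves are spent on a detour and 1 undoing it).
Enumerating: 7 4 5 8 11 | 7 8 9 12 11.
That gives 2 routes.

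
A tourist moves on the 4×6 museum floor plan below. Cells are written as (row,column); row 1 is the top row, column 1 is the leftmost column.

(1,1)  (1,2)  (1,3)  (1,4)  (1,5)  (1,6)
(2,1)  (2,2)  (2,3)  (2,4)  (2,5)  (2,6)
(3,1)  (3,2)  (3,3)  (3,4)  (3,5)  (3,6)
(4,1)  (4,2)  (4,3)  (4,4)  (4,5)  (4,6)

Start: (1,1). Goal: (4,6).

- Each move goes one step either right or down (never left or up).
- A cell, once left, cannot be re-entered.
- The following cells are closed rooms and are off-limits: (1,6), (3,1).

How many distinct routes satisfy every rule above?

A right/down-only route from (1,1) to (4,6) makes exactly 3 down-moves and 5 right-moves in some order.
With no other constraints that would be C(8,3) = 56 routes.
Subtract routes through each blocked cell (inclusion–exclusion for overlaps): − through (1,6): 1 − through (3,1): 6 → 49.
That gives 49 routes.

49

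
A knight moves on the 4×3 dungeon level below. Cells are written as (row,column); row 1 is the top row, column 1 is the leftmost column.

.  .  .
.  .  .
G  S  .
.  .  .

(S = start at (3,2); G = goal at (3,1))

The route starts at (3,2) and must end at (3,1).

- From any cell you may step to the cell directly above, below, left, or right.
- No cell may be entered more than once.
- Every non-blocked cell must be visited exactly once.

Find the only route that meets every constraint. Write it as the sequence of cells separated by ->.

Need to visit all 12 open cells exactly once, starting at (3,2) and ending at (3,1).
Cell (4,3) has only two open neighbours ((3,3) and (4,2)), so the path must pass straight through it: one of those is the cell it's entered from and the other is where it exits.
Route from (3,2): up 1 to (2,2), left 1 to (2,1), up 1 to (1,1), right 2 to (1,3), down 3 to (4,3), left 2 to (4,1), up 1 to (3,1) — 11 moves in all.
Check: all 12 open cells covered.

(3,2) -> (2,2) -> (2,1) -> (1,1) -> (1,2) -> (1,3) -> (2,3) -> (3,3) -> (4,3) -> (4,2) -> (4,1) -> (3,1)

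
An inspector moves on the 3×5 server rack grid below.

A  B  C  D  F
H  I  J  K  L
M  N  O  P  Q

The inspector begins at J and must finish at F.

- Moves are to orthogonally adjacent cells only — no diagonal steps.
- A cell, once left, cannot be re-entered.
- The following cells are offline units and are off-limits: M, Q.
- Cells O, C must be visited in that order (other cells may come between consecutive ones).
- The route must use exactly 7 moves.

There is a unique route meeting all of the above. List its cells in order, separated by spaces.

The waypoints must appear in the order O, C, with no cell reused.
Route from J: down 1 to O, left 1 to N, up 2 to B, right 3 to F — 7 moves in all.
Check: order respected (O at step 1, C at step 5); 7 moves as required.

J O N I B C D F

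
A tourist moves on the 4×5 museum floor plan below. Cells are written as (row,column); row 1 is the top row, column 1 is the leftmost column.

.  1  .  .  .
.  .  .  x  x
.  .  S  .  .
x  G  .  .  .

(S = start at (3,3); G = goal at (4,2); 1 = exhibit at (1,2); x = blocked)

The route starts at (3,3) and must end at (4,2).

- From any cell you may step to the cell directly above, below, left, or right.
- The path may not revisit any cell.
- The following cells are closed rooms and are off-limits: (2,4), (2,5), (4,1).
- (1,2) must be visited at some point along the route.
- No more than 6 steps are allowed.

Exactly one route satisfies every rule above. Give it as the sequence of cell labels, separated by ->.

(3,3) -> (2,3) -> (1,3) -> (1,2) -> (2,2) -> (3,2) -> (4,2)

Any route must reach (1,2) and still end at (4,2) within 6 moves, so the order of the required stops is forced.
Route from (3,3): up 2 to (1,3), left 1 to (1,2), down 3 to (4,2) — 6 moves in all.
Check: all required cells visited; 6 ≤ 6 moves.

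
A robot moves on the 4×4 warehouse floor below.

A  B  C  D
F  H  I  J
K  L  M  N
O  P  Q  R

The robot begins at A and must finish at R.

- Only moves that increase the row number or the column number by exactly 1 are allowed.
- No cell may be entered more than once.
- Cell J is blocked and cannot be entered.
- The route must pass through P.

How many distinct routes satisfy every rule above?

4

A right/down-only route from A to R makes exactly 3 down-moves and 3 right-moves in some order.
With no other constraints that would be C(6,3) = 20 routes.
Split at P and multiply the segment counts (each segment already excludes blocked cells): A→P: 4; P→R: 1; product = 4.
That gives 4 routes.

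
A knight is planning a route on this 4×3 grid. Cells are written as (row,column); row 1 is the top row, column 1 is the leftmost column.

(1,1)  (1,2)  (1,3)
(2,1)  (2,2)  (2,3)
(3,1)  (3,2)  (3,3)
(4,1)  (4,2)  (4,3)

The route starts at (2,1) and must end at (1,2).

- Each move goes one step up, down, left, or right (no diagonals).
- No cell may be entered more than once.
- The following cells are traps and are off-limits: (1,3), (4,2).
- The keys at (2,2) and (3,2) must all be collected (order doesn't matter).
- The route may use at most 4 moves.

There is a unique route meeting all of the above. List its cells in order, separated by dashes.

Any route must reach (2,2) and (3,2) and still end at (1,2) within 4 moves, so the order of the required stops is forced.
Route from (2,1): down 1 to (3,1), right 1 to (3,2), up 2 to (1,2) — 4 moves in all.
Check: all required cells visited; 4 ≤ 4 moves.

(2,1) - (3,1) - (3,2) - (2,2) - (1,2)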